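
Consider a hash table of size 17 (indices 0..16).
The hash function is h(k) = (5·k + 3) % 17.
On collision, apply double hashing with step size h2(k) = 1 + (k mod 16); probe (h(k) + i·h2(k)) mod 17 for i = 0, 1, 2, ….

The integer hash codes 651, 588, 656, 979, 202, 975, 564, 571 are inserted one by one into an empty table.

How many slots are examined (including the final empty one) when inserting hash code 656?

651 hashes to 11; slot 11 is free → place at 11.
588 hashes to 2; slot 2 is free → place at 2.
656 hashes to 2, h2=1; 2 taken → place at 3.
979 hashes to 2, h2=4; 2 taken → place at 6.
202 hashes to 10; slot 10 is free → place at 10.
975 hashes to 16; slot 16 is free → place at 16.
564 hashes to 1; slot 1 is free → place at 1.
571 hashes to 2, h2=12; 2 taken → place at 14.
Table: [_, 564, 588, 656, _, _, 979, _, _, _, 202, 651, _, _, 571, _, 975]

2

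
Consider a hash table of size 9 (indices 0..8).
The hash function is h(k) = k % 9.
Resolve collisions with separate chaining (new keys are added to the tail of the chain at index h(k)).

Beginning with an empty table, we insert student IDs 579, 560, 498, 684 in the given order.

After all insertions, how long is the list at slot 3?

2

Insert 579: h=3, bucket 3 empty -> new chain.
Insert 560: h=2, bucket 2 empty -> new chain.
Insert 498: h=3, bucket 3 nonempty -> append to chain.
Insert 684: h=0, bucket 0 empty -> new chain.
Final buckets:
0: 684
1: _
2: 560
3: 579 -> 498
4: _
5: _
6: _
7: _
8: _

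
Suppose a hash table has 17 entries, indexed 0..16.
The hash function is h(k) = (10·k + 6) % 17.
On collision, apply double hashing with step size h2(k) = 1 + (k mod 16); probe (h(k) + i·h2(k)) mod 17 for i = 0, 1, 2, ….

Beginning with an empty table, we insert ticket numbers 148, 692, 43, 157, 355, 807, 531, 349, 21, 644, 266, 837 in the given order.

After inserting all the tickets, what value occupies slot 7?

148

148 hashes to 7; slot 7 is free -> place at 7.
692 hashes to 7, h2=5; 7 taken -> place at 12.
43 hashes to 11; slot 11 is free -> place at 11.
157 hashes to 12, h2=14; 12 taken -> place at 9.
355 hashes to 3; slot 3 is free -> place at 3.
807 hashes to 1; slot 1 is free -> place at 1.
531 hashes to 12, h2=4; 12 taken -> place at 16.
349 hashes to 11, h2=14; 11 taken -> place at 8.
21 hashes to 12, h2=6; 12,1,7 taken -> place at 13.
644 hashes to 3, h2=5; 3,8,13,1 taken -> place at 6.
266 hashes to 14; slot 14 is free -> place at 14.
837 hashes to 12, h2=6; 12,1,7,13 taken -> place at 2.
Table: [-, 807, 837, 355, -, -, 644, 148, 349, 157, -, 43, 692, 21, 266, -, 531]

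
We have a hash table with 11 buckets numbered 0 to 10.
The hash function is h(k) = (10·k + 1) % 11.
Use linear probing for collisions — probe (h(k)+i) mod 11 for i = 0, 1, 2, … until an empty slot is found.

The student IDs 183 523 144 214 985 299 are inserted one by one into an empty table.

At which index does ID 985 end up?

183 hashes to 5; slot 5 is free → place at 5.
523 hashes to 6; slot 6 is free → place at 6.
144 hashes to 0; slot 0 is free → place at 0.
214 hashes to 7; slot 7 is free → place at 7.
985 hashes to 6; 6,7 taken → place at 8.
299 hashes to 10; slot 10 is free → place at 10.
Table: [144, -, -, -, -, 183, 523, 214, 985, -, 299]

8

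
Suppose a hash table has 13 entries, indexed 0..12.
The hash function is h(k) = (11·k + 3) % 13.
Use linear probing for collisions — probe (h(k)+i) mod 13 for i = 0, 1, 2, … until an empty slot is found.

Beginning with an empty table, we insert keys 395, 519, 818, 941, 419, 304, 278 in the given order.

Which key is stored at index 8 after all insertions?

941

395 hashes to 6; slot 6 is free => place at 6.
519 hashes to 5; slot 5 is free => place at 5.
818 hashes to 5; 5,6 taken => place at 7.
941 hashes to 6; 6,7 taken => place at 8.
419 hashes to 10; slot 10 is free => place at 10.
304 hashes to 6; 6,7,8 taken => place at 9.
278 hashes to 6; 6,7,8,9,10 taken => place at 11.
Table: [., ., ., ., ., 519, 395, 818, 941, 304, 419, 278, .]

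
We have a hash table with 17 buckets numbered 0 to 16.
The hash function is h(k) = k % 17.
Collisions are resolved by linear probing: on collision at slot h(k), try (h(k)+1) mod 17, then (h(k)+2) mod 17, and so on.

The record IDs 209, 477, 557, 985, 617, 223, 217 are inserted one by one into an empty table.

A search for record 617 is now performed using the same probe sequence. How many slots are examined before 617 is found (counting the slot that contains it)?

2

Insert 209: h=5, slot 5 empty => index 5.
Insert 477: h=1, slot 1 empty => index 1.
Insert 557: h=13, slot 13 empty => index 13.
Insert 985: h=16, slot 16 empty => index 16.
Insert 617: h=5, slot 5 occupied => index 6.
Insert 223: h=2, slot 2 empty => index 2.
Insert 217: h=13, slot 13 occupied => index 14.
Table: [-, 477, 223, -, -, 209, 617, -, -, -, -, -, -, 557, 217, -, 985]
Lookup 617: h=5, probe 5,6 → found at 6.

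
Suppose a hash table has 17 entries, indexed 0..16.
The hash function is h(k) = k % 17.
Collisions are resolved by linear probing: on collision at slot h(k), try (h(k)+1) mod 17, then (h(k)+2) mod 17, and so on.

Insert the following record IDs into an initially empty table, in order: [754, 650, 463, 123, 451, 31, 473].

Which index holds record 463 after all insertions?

5

754 hashes to 6; slot 6 is free -> place at 6.
650 hashes to 4; slot 4 is free -> place at 4.
463 hashes to 4; 4 taken -> place at 5.
123 hashes to 4; 4,5,6 taken -> place at 7.
451 hashes to 9; slot 9 is free -> place at 9.
31 hashes to 14; slot 14 is free -> place at 14.
473 hashes to 14; 14 taken -> place at 15.
Table: [∅, ∅, ∅, ∅, 650, 463, 754, 123, ∅, 451, ∅, ∅, ∅, ∅, 31, 473, ∅]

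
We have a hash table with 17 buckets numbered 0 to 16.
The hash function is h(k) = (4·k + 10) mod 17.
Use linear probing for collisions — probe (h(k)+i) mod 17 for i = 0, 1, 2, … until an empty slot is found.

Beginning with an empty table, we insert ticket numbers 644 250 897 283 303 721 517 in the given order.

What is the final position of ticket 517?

5

644 hashes to 2; slot 2 is free -> place at 2.
250 hashes to 7; slot 7 is free -> place at 7.
897 hashes to 11; slot 11 is free -> place at 11.
283 hashes to 3; slot 3 is free -> place at 3.
303 hashes to 15; slot 15 is free -> place at 15.
721 hashes to 4; slot 4 is free -> place at 4.
517 hashes to 4; 4 taken -> place at 5.
Table: [., ., 644, 283, 721, 517, ., 250, ., ., ., 897, ., ., ., 303, .]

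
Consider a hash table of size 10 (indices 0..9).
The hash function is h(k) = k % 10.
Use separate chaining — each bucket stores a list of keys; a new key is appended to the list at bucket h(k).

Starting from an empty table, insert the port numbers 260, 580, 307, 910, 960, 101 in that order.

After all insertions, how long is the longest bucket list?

Insert 260: h=0, bucket 0 empty → new chain.
Insert 580: h=0, bucket 0 nonempty → append to chain.
Insert 307: h=7, bucket 7 empty → new chain.
Insert 910: h=0, bucket 0 nonempty → append to chain.
Insert 960: h=0, bucket 0 nonempty → append to chain.
Insert 101: h=1, bucket 1 empty → new chain.
Final buckets:
0: 260 -> 580 -> 910 -> 960
1: 101
2: —
3: —
4: —
5: —
6: —
7: 307
8: —
9: —

4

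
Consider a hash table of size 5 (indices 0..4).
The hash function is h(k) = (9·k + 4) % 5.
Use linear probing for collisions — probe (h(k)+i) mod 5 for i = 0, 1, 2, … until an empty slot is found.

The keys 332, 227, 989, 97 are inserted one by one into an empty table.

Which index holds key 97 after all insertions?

4

Insert 332: h=2, slot 2 empty => index 2.
Insert 227: h=2, slot 2 occupied => index 3.
Insert 989: h=0, slot 0 empty => index 0.
Insert 97: h=2, slots 2,3 occupied => index 4.
Table: [989, ∅, 332, 227, 97]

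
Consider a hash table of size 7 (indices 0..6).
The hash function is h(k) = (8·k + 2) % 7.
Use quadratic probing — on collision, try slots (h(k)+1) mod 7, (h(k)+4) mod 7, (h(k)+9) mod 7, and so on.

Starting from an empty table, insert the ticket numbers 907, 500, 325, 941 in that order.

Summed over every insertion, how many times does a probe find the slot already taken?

907 hashes to 6; slot 6 is free => place at 6.
500 hashes to 5; slot 5 is free => place at 5.
325 hashes to 5; 5,6 taken => place at 2.
941 hashes to 5; 5,6,2 taken => place at 0.
Table: [941, -, 325, -, -, 500, 907]

5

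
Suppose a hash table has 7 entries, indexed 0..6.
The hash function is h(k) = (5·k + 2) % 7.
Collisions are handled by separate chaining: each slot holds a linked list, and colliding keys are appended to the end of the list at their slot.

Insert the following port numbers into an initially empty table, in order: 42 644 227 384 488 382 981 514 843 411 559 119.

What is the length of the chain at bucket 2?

3

42 -> bucket 2
644 -> bucket 2 (collision)
227 -> bucket 3
384 -> bucket 4
488 -> bucket 6
382 -> bucket 1
981 -> bucket 0
514 -> bucket 3 (collision)
843 -> bucket 3 (collision)
411 -> bucket 6 (collision)
559 -> bucket 4 (collision)
119 -> bucket 2 (collision)
Final buckets:
0: 981
1: 382
2: 42 -> 644 -> 119
3: 227 -> 514 -> 843
4: 384 -> 559
5: .
6: 488 -> 411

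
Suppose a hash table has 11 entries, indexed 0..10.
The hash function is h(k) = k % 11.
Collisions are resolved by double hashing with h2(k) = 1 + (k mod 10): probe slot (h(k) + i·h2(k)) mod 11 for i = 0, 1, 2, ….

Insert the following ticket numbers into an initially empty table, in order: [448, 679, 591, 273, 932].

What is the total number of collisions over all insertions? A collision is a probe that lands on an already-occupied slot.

3

Insert 448: h=8, slot 8 empty => index 8.
Insert 679: h=8, h2=10, slot 8 occupied => index 7.
Insert 591: h=8, h2=2, slot 8 occupied => index 10.
Insert 273: h=9, slot 9 empty => index 9.
Insert 932: h=8, h2=3, slot 8 occupied => index 0.
Table: [932, ∅, ∅, ∅, ∅, ∅, ∅, 679, 448, 273, 591]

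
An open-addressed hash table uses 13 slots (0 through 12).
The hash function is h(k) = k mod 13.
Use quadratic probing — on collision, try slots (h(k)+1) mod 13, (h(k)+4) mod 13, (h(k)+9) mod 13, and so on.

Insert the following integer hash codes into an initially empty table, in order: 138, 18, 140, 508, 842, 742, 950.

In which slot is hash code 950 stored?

4

138 hashes to 8; slot 8 is free → place at 8.
18 hashes to 5; slot 5 is free → place at 5.
140 hashes to 10; slot 10 is free → place at 10.
508 hashes to 1; slot 1 is free → place at 1.
842 hashes to 10; 10 taken → place at 11.
742 hashes to 1; 1 taken → place at 2.
950 hashes to 1; 1,2,5,10 taken → place at 4.
Table: [∅, 508, 742, ∅, 950, 18, ∅, ∅, 138, ∅, 140, 842, ∅]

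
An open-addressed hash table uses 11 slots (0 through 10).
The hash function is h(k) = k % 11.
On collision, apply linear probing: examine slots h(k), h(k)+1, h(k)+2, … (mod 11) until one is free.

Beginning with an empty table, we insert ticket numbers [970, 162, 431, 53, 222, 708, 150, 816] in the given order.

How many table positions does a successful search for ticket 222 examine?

3

970 hashes to 2; slot 2 is free → place at 2.
162 hashes to 8; slot 8 is free → place at 8.
431 hashes to 2; 2 taken → place at 3.
53 hashes to 9; slot 9 is free → place at 9.
222 hashes to 2; 2,3 taken → place at 4.
708 hashes to 4; 4 taken → place at 5.
150 hashes to 7; slot 7 is free → place at 7.
816 hashes to 2; 2,3,4,5 taken → place at 6.
Table: [_, _, 970, 431, 222, 708, 816, 150, 162, 53, _]
Lookup 222: h=2, probe 2,3,4 → found at 4.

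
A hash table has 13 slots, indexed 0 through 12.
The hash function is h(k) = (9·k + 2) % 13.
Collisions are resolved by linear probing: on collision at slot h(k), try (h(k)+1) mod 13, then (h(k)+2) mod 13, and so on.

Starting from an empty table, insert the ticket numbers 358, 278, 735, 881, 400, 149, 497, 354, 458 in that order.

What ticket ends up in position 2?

881

358 hashes to 0; slot 0 is free => place at 0.
278 hashes to 8; slot 8 is free => place at 8.
735 hashes to 0; 0 taken => place at 1.
881 hashes to 1; 1 taken => place at 2.
400 hashes to 1; 1,2 taken => place at 3.
149 hashes to 4; slot 4 is free => place at 4.
497 hashes to 3; 3,4 taken => place at 5.
354 hashes to 3; 3,4,5 taken => place at 6.
458 hashes to 3; 3,4,5,6 taken => place at 7.
Table: [358, 735, 881, 400, 149, 497, 354, 458, 278, —, —, —, —]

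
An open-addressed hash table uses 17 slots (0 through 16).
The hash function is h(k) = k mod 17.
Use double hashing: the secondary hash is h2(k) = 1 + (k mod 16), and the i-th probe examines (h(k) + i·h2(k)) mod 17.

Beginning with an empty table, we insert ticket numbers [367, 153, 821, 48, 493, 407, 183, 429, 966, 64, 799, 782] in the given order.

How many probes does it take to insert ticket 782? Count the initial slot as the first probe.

5

Insert 367: h=10, slot 10 empty → index 10.
Insert 153: h=0, slot 0 empty → index 0.
Insert 821: h=5, slot 5 empty → index 5.
Insert 48: h=14, slot 14 empty → index 14.
Insert 493: h=0, h2=14, slots 0,14 occupied → index 11.
Insert 407: h=16, slot 16 empty → index 16.
Insert 183: h=13, slot 13 empty → index 13.
Insert 429: h=4, slot 4 empty → index 4.
Insert 966: h=14, h2=7, slots 14,4,11 occupied → index 1.
Insert 64: h=13, h2=1, slots 13,14 occupied → index 15.
Insert 799: h=0, h2=16, slots 0,16,15,14,13 occupied → index 12.
Insert 782: h=0, h2=15, slots 0,15,13,11 occupied → index 9.
Table: [153, 966, ., ., 429, 821, ., ., ., 782, 367, 493, 799, 183, 48, 64, 407]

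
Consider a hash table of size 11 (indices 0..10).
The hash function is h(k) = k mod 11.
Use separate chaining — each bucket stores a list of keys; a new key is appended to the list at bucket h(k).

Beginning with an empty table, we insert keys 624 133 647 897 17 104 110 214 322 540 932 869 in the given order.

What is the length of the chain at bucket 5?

2

Insert 624: h=8, bucket 8 empty → new chain.
Insert 133: h=1, bucket 1 empty → new chain.
Insert 647: h=9, bucket 9 empty → new chain.
Insert 897: h=6, bucket 6 empty → new chain.
Insert 17: h=6, bucket 6 nonempty → append to chain.
Insert 104: h=5, bucket 5 empty → new chain.
Insert 110: h=0, bucket 0 empty → new chain.
Insert 214: h=5, bucket 5 nonempty → append to chain.
Insert 322: h=3, bucket 3 empty → new chain.
Insert 540: h=1, bucket 1 nonempty → append to chain.
Insert 932: h=8, bucket 8 nonempty → append to chain.
Insert 869: h=0, bucket 0 nonempty → append to chain.
Final buckets:
0: 110 -> 869
1: 133 -> 540
2: .
3: 322
4: .
5: 104 -> 214
6: 897 -> 17
7: .
8: 624 -> 932
9: 647
10: .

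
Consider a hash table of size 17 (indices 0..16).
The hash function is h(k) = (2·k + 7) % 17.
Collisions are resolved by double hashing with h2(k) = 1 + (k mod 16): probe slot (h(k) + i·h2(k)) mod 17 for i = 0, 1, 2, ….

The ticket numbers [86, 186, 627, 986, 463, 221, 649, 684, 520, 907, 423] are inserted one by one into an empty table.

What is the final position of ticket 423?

86 hashes to 9; slot 9 is free -> place at 9.
186 hashes to 5; slot 5 is free -> place at 5.
627 hashes to 3; slot 3 is free -> place at 3.
986 hashes to 7; slot 7 is free -> place at 7.
463 hashes to 15; slot 15 is free -> place at 15.
221 hashes to 7, h2=14; 7 taken -> place at 4.
649 hashes to 13; slot 13 is free -> place at 13.
684 hashes to 15, h2=13; 15 taken -> place at 11.
520 hashes to 10; slot 10 is free -> place at 10.
907 hashes to 2; slot 2 is free -> place at 2.
423 hashes to 3, h2=8; 3,11,2,10 taken -> place at 1.
Table: [∅, 423, 907, 627, 221, 186, ∅, 986, ∅, 86, 520, 684, ∅, 649, ∅, 463, ∅]

1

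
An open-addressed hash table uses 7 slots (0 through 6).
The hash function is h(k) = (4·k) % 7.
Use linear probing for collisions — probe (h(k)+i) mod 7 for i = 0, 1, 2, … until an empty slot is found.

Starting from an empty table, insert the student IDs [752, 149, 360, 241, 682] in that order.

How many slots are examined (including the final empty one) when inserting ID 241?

Insert 752: h=5, slot 5 empty => index 5.
Insert 149: h=1, slot 1 empty => index 1.
Insert 360: h=5, slot 5 occupied => index 6.
Insert 241: h=5, slots 5,6 occupied => index 0.
Insert 682: h=5, slots 5,6,0,1 occupied => index 2.
Table: [241, 149, 682, ∅, ∅, 752, 360]

3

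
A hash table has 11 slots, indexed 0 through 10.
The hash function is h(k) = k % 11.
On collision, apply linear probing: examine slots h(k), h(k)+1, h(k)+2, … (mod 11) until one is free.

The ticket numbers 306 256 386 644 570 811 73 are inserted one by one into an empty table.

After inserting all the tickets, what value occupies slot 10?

570

Insert 306: h=9, slot 9 empty -> index 9.
Insert 256: h=3, slot 3 empty -> index 3.
Insert 386: h=1, slot 1 empty -> index 1.
Insert 644: h=6, slot 6 empty -> index 6.
Insert 570: h=9, slot 9 occupied -> index 10.
Insert 811: h=8, slot 8 empty -> index 8.
Insert 73: h=7, slot 7 empty -> index 7.
Table: [_, 386, _, 256, _, _, 644, 73, 811, 306, 570]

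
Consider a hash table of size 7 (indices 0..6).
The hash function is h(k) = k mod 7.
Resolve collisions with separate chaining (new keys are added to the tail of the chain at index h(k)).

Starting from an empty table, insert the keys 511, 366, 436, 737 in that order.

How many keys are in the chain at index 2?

511 -> bucket 0
366 -> bucket 2
436 -> bucket 2 (collision)
737 -> bucket 2 (collision)
Final buckets:
0: 511
1: _
2: 366 -> 436 -> 737
3: _
4: _
5: _
6: _

3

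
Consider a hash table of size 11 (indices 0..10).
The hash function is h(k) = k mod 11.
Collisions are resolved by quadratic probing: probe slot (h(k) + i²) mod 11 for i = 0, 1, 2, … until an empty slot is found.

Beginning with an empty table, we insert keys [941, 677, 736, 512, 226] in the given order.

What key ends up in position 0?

226

Insert 941: h=6, slot 6 empty => index 6.
Insert 677: h=6, slot 6 occupied => index 7.
Insert 736: h=10, slot 10 empty => index 10.
Insert 512: h=6, slots 6,7,10 occupied => index 4.
Insert 226: h=6, slots 6,7,10,4 occupied => index 0.
Table: [226, —, —, —, 512, —, 941, 677, —, —, 736]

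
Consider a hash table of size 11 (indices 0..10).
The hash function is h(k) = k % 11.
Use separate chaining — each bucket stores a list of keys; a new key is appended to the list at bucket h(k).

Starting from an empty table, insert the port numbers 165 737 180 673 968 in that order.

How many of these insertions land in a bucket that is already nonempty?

165 -> bucket 0
737 -> bucket 0 (collision)
180 -> bucket 4
673 -> bucket 2
968 -> bucket 0 (collision)
Final buckets:
0: 165 -> 737 -> 968
1: -
2: 673
3: -
4: 180
5: -
6: -
7: -
8: -
9: -
10: -

2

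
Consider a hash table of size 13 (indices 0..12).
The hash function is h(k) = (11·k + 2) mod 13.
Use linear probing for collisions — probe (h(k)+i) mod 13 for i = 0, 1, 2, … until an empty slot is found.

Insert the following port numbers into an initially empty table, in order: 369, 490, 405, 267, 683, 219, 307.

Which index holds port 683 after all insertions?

2

369: h=5 -> slot 5
490: h=10 -> slot 10
405: h=11 -> slot 11
267: h=1 -> slot 1
683: h=1, probe 1,2 -> slot 2
219: h=6 -> slot 6
307: h=12 -> slot 12
Table: [., 267, 683, ., ., 369, 219, ., ., ., 490, 405, 307]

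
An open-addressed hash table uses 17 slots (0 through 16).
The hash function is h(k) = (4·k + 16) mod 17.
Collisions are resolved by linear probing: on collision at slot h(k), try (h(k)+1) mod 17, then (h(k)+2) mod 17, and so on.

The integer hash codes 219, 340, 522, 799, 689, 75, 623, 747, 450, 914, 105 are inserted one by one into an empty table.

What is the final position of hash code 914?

219: h=8 → slot 8
340: h=16 → slot 16
522: h=13 → slot 13
799: h=16, probe 16,0 → slot 0
689: h=1 → slot 1
75: h=10 → slot 10
623: h=9 → slot 9
747: h=12 → slot 12
450: h=14 → slot 14
914: h=0, probe 0,1,2 → slot 2
105: h=11 → slot 11
Table: [799, 689, 914, _, _, _, _, _, 219, 623, 75, 105, 747, 522, 450, _, 340]

2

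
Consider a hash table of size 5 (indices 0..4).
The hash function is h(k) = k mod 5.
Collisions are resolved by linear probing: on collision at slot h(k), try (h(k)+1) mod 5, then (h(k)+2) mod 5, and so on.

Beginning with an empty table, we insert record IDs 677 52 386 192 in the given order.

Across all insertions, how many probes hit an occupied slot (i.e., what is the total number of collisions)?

677: h=2 → slot 2
52: h=2, probe 2,3 → slot 3
386: h=1 → slot 1
192: h=2, probe 2,3,4 → slot 4
Table: [-, 386, 677, 52, 192]

3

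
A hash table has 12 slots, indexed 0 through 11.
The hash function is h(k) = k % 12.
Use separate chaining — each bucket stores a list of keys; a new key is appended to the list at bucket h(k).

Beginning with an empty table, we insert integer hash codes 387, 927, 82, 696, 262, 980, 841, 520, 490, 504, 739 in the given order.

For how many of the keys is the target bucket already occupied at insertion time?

4

387 -> bucket 3
927 -> bucket 3 (collision)
82 -> bucket 10
696 -> bucket 0
262 -> bucket 10 (collision)
980 -> bucket 8
841 -> bucket 1
520 -> bucket 4
490 -> bucket 10 (collision)
504 -> bucket 0 (collision)
739 -> bucket 7
Final buckets:
0: 696 -> 504
1: 841
2: —
3: 387 -> 927
4: 520
5: —
6: —
7: 739
8: 980
9: —
10: 82 -> 262 -> 490
11: —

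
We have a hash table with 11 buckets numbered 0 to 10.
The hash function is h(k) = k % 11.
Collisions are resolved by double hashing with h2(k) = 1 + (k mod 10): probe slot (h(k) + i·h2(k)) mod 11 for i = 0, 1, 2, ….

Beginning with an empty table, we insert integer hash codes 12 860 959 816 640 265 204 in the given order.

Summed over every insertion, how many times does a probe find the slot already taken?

5

12 hashes to 1; slot 1 is free => place at 1.
860 hashes to 2; slot 2 is free => place at 2.
959 hashes to 2, h2=10; 2,1 taken => place at 0.
816 hashes to 2, h2=7; 2 taken => place at 9.
640 hashes to 2, h2=1; 2 taken => place at 3.
265 hashes to 1, h2=6; 1 taken => place at 7.
204 hashes to 6; slot 6 is free => place at 6.
Table: [959, 12, 860, 640, ., ., 204, 265, ., 816, .]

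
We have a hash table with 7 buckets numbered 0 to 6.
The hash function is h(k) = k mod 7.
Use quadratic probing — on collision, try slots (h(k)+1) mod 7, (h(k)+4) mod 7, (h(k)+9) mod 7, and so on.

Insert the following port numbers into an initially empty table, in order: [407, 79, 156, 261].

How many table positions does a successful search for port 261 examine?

3

Insert 407: h=1, slot 1 empty => index 1.
Insert 79: h=2, slot 2 empty => index 2.
Insert 156: h=2, slot 2 occupied => index 3.
Insert 261: h=2, slots 2,3 occupied => index 6.
Table: [∅, 407, 79, 156, ∅, ∅, 261]
Lookup 261: h=2, probe 2,3,6 → found at 6.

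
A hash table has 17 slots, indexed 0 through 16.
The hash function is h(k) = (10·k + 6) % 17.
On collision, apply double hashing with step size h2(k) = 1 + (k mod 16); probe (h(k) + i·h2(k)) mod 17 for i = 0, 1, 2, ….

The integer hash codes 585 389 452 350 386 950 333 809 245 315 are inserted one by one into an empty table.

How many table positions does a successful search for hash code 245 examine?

4

585 hashes to 8; slot 8 is free → place at 8.
389 hashes to 3; slot 3 is free → place at 3.
452 hashes to 4; slot 4 is free → place at 4.
350 hashes to 4, h2=15; 4 taken → place at 2.
386 hashes to 7; slot 7 is free → place at 7.
950 hashes to 3, h2=7; 3 taken → place at 10.
333 hashes to 4, h2=14; 4 taken → place at 1.
809 hashes to 4, h2=10; 4 taken → place at 14.
245 hashes to 8, h2=6; 8,14,3 taken → place at 9.
315 hashes to 11; slot 11 is free → place at 11.
Table: [∅, 333, 350, 389, 452, ∅, ∅, 386, 585, 245, 950, 315, ∅, ∅, 809, ∅, ∅]
Lookup 245: h=8, h2=6, probe 8,14,3,9 → found at 9.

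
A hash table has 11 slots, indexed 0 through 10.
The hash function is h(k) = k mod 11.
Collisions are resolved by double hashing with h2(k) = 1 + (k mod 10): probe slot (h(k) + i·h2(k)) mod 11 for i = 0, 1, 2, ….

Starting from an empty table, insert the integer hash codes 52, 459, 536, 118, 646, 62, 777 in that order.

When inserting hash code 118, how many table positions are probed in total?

52: h=8 → slot 8
459: h=8, h2=10, probe 8,7 → slot 7
536: h=8, h2=7, probe 8,4 → slot 4
118: h=8, h2=9, probe 8,6 → slot 6
646: h=8, h2=7, probe 8,4,0 → slot 0
62: h=7, h2=3, probe 7,10 → slot 10
777: h=7, h2=8, probe 7,4,1 → slot 1
Table: [646, 777, _, _, 536, _, 118, 459, 52, _, 62]

2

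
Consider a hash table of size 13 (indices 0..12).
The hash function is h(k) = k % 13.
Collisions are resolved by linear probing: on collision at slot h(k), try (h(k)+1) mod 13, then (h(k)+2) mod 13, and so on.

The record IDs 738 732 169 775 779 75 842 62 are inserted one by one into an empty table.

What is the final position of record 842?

Insert 738: h=10, slot 10 empty => index 10.
Insert 732: h=4, slot 4 empty => index 4.
Insert 169: h=0, slot 0 empty => index 0.
Insert 775: h=8, slot 8 empty => index 8.
Insert 779: h=12, slot 12 empty => index 12.
Insert 75: h=10, slot 10 occupied => index 11.
Insert 842: h=10, slots 10,11,12,0 occupied => index 1.
Insert 62: h=10, slots 10,11,12,0,1 occupied => index 2.
Table: [169, 842, 62, —, 732, —, —, —, 775, —, 738, 75, 779]

1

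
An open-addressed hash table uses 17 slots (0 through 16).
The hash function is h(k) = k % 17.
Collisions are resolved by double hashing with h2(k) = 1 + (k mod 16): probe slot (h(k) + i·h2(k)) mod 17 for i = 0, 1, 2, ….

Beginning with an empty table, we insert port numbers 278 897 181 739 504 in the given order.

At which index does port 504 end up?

3

278: h=6 => slot 6
897: h=13 => slot 13
181: h=11 => slot 11
739: h=8 => slot 8
504: h=11, h2=9, probe 11,3 => slot 3
Table: [-, -, -, 504, -, -, 278, -, 739, -, -, 181, -, 897, -, -, -]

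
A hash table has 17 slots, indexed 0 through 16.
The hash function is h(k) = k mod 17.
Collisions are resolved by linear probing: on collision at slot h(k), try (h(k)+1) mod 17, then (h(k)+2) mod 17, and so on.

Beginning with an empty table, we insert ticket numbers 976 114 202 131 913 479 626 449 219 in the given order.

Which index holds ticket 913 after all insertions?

14

Insert 976: h=7, slot 7 empty => index 7.
Insert 114: h=12, slot 12 empty => index 12.
Insert 202: h=15, slot 15 empty => index 15.
Insert 131: h=12, slot 12 occupied => index 13.
Insert 913: h=12, slots 12,13 occupied => index 14.
Insert 479: h=3, slot 3 empty => index 3.
Insert 626: h=14, slots 14,15 occupied => index 16.
Insert 449: h=7, slot 7 occupied => index 8.
Insert 219: h=15, slots 15,16 occupied => index 0.
Table: [219, _, _, 479, _, _, _, 976, 449, _, _, _, 114, 131, 913, 202, 626]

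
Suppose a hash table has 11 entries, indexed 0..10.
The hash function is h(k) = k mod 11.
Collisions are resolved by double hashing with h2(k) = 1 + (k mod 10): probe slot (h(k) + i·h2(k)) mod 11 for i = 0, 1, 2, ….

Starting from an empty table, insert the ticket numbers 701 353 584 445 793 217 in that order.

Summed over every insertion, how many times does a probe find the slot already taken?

Insert 701: h=8, slot 8 empty -> index 8.
Insert 353: h=1, slot 1 empty -> index 1.
Insert 584: h=1, h2=5, slot 1 occupied -> index 6.
Insert 445: h=5, slot 5 empty -> index 5.
Insert 793: h=1, h2=4, slots 1,5 occupied -> index 9.
Insert 217: h=8, h2=8, slots 8,5 occupied -> index 2.
Table: [—, 353, 217, —, —, 445, 584, —, 701, 793, —]

5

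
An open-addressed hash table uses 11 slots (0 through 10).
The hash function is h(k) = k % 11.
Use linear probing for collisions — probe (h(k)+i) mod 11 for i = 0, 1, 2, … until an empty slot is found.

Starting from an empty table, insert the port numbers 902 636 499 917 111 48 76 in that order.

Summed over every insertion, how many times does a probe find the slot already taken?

3

Insert 902: h=0, slot 0 empty → index 0.
Insert 636: h=9, slot 9 empty → index 9.
Insert 499: h=4, slot 4 empty → index 4.
Insert 917: h=4, slot 4 occupied → index 5.
Insert 111: h=1, slot 1 empty → index 1.
Insert 48: h=4, slots 4,5 occupied → index 6.
Insert 76: h=10, slot 10 empty → index 10.
Table: [902, 111, ., ., 499, 917, 48, ., ., 636, 76]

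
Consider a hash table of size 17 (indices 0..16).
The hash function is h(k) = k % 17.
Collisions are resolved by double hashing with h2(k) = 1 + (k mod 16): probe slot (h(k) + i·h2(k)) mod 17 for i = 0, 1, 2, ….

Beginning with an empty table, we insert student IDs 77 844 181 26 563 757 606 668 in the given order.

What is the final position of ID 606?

7

Insert 77: h=9, slot 9 empty -> index 9.
Insert 844: h=11, slot 11 empty -> index 11.
Insert 181: h=11, h2=6, slot 11 occupied -> index 0.
Insert 26: h=9, h2=11, slot 9 occupied -> index 3.
Insert 563: h=2, slot 2 empty -> index 2.
Insert 757: h=9, h2=6, slot 9 occupied -> index 15.
Insert 606: h=11, h2=15, slots 11,9 occupied -> index 7.
Insert 668: h=5, slot 5 empty -> index 5.
Table: [181, ., 563, 26, ., 668, ., 606, ., 77, ., 844, ., ., ., 757, .]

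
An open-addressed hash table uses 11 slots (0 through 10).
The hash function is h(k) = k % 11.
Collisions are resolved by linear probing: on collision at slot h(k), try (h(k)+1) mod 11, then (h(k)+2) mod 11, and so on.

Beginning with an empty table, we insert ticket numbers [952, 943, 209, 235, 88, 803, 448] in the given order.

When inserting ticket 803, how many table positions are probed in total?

Insert 952: h=6, slot 6 empty -> index 6.
Insert 943: h=8, slot 8 empty -> index 8.
Insert 209: h=0, slot 0 empty -> index 0.
Insert 235: h=4, slot 4 empty -> index 4.
Insert 88: h=0, slot 0 occupied -> index 1.
Insert 803: h=0, slots 0,1 occupied -> index 2.
Insert 448: h=8, slot 8 occupied -> index 9.
Table: [209, 88, 803, -, 235, -, 952, -, 943, 448, -]

3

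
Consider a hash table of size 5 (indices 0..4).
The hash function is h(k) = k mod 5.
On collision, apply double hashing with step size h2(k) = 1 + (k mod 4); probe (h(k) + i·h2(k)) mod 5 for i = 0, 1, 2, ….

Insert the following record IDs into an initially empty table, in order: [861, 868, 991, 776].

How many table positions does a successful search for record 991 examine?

Insert 861: h=1, slot 1 empty -> index 1.
Insert 868: h=3, slot 3 empty -> index 3.
Insert 991: h=1, h2=4, slot 1 occupied -> index 0.
Insert 776: h=1, h2=1, slot 1 occupied -> index 2.
Table: [991, 861, 776, 868, -]
Lookup 991: h=1, h2=4, probe 1,0 → found at 0.

2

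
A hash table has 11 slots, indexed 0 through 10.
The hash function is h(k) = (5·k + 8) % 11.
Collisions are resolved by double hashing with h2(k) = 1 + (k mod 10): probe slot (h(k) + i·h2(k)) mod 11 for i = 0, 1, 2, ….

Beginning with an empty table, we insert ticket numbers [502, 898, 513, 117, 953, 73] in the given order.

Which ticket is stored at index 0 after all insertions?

502: h=10 => slot 10
898: h=10, h2=9, probe 10,8 => slot 8
513: h=10, h2=4, probe 10,3 => slot 3
117: h=10, h2=8, probe 10,7 => slot 7
953: h=10, h2=4, probe 10,3,7,0 => slot 0
73: h=10, h2=4, probe 10,3,7,0,4 => slot 4
Table: [953, -, -, 513, 73, -, -, 117, 898, -, 502]

953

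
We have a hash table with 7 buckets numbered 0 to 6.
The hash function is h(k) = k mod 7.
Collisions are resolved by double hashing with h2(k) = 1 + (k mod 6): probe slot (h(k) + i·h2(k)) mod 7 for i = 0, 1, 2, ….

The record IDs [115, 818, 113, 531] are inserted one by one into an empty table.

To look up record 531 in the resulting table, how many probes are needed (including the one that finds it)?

3

115 hashes to 3; slot 3 is free → place at 3.
818 hashes to 6; slot 6 is free → place at 6.
113 hashes to 1; slot 1 is free → place at 1.
531 hashes to 6, h2=4; 6,3 taken → place at 0.
Table: [531, 113, ∅, 115, ∅, ∅, 818]
Lookup 531: h=6, h2=4, probe 6,3,0 → found at 0.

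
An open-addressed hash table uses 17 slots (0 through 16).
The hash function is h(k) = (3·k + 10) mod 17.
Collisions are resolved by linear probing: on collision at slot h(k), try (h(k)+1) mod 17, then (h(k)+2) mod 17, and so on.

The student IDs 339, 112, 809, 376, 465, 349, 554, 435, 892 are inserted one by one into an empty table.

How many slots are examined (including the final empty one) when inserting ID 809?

339 hashes to 7; slot 7 is free => place at 7.
112 hashes to 6; slot 6 is free => place at 6.
809 hashes to 6; 6,7 taken => place at 8.
376 hashes to 16; slot 16 is free => place at 16.
465 hashes to 11; slot 11 is free => place at 11.
349 hashes to 3; slot 3 is free => place at 3.
554 hashes to 6; 6,7,8 taken => place at 9.
435 hashes to 6; 6,7,8,9 taken => place at 10.
892 hashes to 0; slot 0 is free => place at 0.
Table: [892, ∅, ∅, 349, ∅, ∅, 112, 339, 809, 554, 435, 465, ∅, ∅, ∅, ∅, 376]

3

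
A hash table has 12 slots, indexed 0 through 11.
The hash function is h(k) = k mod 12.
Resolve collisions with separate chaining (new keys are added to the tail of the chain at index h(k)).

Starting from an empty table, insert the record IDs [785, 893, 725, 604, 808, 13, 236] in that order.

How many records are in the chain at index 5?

785 → bucket 5
893 → bucket 5 (collision)
725 → bucket 5 (collision)
604 → bucket 4
808 → bucket 4 (collision)
13 → bucket 1
236 → bucket 8
Final buckets:
0: _
1: 13
2: _
3: _
4: 604 -> 808
5: 785 -> 893 -> 725
6: _
7: _
8: 236
9: _
10: _
11: _

3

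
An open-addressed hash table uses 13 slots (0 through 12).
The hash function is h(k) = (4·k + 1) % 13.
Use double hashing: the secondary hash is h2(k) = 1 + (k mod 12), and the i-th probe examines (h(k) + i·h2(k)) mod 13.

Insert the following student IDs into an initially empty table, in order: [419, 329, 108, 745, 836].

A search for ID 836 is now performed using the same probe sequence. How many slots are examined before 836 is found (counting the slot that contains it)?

3

419 hashes to 0; slot 0 is free -> place at 0.
329 hashes to 4; slot 4 is free -> place at 4.
108 hashes to 4, h2=1; 4 taken -> place at 5.
745 hashes to 4, h2=2; 4 taken -> place at 6.
836 hashes to 4, h2=9; 4,0 taken -> place at 9.
Table: [419, -, -, -, 329, 108, 745, -, -, 836, -, -, -]
Lookup 836: h=4, h2=9, probe 4,0,9 → found at 9.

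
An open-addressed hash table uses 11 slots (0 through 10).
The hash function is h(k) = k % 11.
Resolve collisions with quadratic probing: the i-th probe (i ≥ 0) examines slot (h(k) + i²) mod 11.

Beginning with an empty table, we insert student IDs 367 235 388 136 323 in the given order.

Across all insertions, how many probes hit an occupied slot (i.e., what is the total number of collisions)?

367 hashes to 4; slot 4 is free => place at 4.
235 hashes to 4; 4 taken => place at 5.
388 hashes to 3; slot 3 is free => place at 3.
136 hashes to 4; 4,5 taken => place at 8.
323 hashes to 4; 4,5,8 taken => place at 2.
Table: [., ., 323, 388, 367, 235, ., ., 136, ., .]

6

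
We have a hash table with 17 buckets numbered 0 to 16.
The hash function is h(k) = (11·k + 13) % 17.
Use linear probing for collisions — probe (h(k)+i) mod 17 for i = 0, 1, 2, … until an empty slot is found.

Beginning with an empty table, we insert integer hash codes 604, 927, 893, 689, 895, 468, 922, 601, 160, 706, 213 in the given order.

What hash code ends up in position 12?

893

604: h=10 => slot 10
927: h=10, probe 10,11 => slot 11
893: h=10, probe 10,11,12 => slot 12
689: h=10, probe 10,11,12,13 => slot 13
895: h=15 => slot 15
468: h=10, probe 10,11,12,13,14 => slot 14
922: h=6 => slot 6
601: h=11, probe 11,12,13,14,15,16 => slot 16
160: h=5 => slot 5
706: h=10, probe 10,11,12,13,14,15,16,0 => slot 0
213: h=10, probe 10,11,12,13,14,15,16,0,1 => slot 1
Table: [706, 213, ∅, ∅, ∅, 160, 922, ∅, ∅, ∅, 604, 927, 893, 689, 468, 895, 601]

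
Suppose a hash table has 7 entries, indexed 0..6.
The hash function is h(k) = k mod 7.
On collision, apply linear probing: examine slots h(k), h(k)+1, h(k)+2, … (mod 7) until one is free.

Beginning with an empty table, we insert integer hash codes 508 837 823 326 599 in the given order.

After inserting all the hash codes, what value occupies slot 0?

Insert 508: h=4, slot 4 empty => index 4.
Insert 837: h=4, slot 4 occupied => index 5.
Insert 823: h=4, slots 4,5 occupied => index 6.
Insert 326: h=4, slots 4,5,6 occupied => index 0.
Insert 599: h=4, slots 4,5,6,0 occupied => index 1.
Table: [326, 599, ., ., 508, 837, 823]

326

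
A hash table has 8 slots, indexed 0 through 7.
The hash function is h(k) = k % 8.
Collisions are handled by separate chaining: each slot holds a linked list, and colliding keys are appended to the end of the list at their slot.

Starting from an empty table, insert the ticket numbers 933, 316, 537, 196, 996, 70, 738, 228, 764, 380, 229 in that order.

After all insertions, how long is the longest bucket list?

6

933 → bucket 5
316 → bucket 4
537 → bucket 1
196 → bucket 4 (collision)
996 → bucket 4 (collision)
70 → bucket 6
738 → bucket 2
228 → bucket 4 (collision)
764 → bucket 4 (collision)
380 → bucket 4 (collision)
229 → bucket 5 (collision)
Final buckets:
0: ∅
1: 537
2: 738
3: ∅
4: 316 -> 196 -> 996 -> 228 -> 764 -> 380
5: 933 -> 229
6: 70
7: ∅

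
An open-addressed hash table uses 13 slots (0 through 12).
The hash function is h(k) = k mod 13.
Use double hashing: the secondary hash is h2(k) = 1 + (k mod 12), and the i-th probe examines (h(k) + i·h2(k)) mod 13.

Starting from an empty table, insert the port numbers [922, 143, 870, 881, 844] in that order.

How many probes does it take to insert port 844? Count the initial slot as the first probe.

Insert 922: h=12, slot 12 empty -> index 12.
Insert 143: h=0, slot 0 empty -> index 0.
Insert 870: h=12, h2=7, slot 12 occupied -> index 6.
Insert 881: h=10, slot 10 empty -> index 10.
Insert 844: h=12, h2=5, slot 12 occupied -> index 4.
Table: [143, ., ., ., 844, ., 870, ., ., ., 881, ., 922]

2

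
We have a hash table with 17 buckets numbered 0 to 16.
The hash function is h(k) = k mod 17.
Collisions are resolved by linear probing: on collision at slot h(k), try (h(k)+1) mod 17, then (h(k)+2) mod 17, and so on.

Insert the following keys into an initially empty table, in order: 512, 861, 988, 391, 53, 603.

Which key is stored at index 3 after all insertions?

512 hashes to 2; slot 2 is free => place at 2.
861 hashes to 11; slot 11 is free => place at 11.
988 hashes to 2; 2 taken => place at 3.
391 hashes to 0; slot 0 is free => place at 0.
53 hashes to 2; 2,3 taken => place at 4.
603 hashes to 8; slot 8 is free => place at 8.
Table: [391, ., 512, 988, 53, ., ., ., 603, ., ., 861, ., ., ., ., .]

988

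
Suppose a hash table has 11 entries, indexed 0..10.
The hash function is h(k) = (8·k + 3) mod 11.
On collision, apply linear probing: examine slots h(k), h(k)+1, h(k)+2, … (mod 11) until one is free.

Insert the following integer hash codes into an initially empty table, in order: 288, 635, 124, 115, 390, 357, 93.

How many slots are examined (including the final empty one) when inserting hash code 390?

288 hashes to 8; slot 8 is free → place at 8.
635 hashes to 1; slot 1 is free → place at 1.
124 hashes to 5; slot 5 is free → place at 5.
115 hashes to 10; slot 10 is free → place at 10.
390 hashes to 10; 10 taken → place at 0.
357 hashes to 10; 10,0,1 taken → place at 2.
93 hashes to 10; 10,0,1,2 taken → place at 3.
Table: [390, 635, 357, 93, —, 124, —, —, 288, —, 115]

2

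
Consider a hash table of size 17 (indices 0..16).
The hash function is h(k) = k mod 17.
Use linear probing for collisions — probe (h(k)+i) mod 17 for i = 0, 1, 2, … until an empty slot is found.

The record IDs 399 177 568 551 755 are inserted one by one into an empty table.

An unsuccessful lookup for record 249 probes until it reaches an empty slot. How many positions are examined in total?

399: h=8 → slot 8
177: h=7 → slot 7
568: h=7, probe 7,8,9 → slot 9
551: h=7, probe 7,8,9,10 → slot 10
755: h=7, probe 7,8,9,10,11 → slot 11
Table: [-, -, -, -, -, -, -, 177, 399, 568, 551, 755, -, -, -, -, -]
Lookup 249: h=11, probe 11,12 → slot 12 empty, not found.

2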